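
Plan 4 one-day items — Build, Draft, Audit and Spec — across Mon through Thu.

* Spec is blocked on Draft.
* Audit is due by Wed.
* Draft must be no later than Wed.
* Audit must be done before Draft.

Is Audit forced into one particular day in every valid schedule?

No

Audit can be Mon (e.g. Build=Mon, Draft=Tue, Spec=Wed, Audit=Mon) or Tue (e.g. Audit in Tue, Spec in Thu, Build in Mon, Draft in Wed).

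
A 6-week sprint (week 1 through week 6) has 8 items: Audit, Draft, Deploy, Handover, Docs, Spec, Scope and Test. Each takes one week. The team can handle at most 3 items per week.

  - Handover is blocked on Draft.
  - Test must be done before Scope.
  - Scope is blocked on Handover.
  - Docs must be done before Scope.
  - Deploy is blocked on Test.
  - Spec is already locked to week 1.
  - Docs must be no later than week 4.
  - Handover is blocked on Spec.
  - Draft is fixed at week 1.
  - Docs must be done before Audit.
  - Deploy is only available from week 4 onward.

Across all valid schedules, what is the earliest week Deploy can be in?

week 4

Deploy is available from week 4.
Deploy at week 4 is achievable: Deploy -> week 4; Handover -> week 2; Spec -> week 1; Scope -> week 3; Draft -> week 1; Test -> week 2; Audit -> week 2; Docs -> week 1.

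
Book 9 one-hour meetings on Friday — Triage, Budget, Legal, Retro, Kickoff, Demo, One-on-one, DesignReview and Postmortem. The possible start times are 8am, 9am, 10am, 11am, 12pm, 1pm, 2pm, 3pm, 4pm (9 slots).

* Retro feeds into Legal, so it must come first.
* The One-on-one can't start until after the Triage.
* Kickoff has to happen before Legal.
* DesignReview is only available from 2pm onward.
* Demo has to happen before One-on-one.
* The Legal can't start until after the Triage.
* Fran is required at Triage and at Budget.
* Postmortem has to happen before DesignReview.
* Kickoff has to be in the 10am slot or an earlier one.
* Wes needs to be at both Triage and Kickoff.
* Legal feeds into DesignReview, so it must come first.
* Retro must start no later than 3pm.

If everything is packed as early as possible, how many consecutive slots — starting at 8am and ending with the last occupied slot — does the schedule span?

The precedence chain requires at least 3 distinct slots.
DesignReview can't be placed before 2pm — that is slot 7 counting from 8am — so the schedule must run through at least 7 slots.
7 works (last occupied slot: 2pm): for example One-on-one=10am, Postmortem=8am, Budget=8am, DesignReview=2pm, Legal=10am, Kickoff=8am, Retro=8am, Demo=8am, Triage=9am.

7 slots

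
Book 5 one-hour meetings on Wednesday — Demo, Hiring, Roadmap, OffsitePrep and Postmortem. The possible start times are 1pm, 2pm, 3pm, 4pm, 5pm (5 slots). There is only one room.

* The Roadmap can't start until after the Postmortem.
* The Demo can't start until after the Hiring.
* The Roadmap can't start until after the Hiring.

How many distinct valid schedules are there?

Splitting on Demo: it can be 2pm (3), 3pm (6), 4pm (8), 5pm (8). Listing each branch's schedules as (Hiring, Roadmap, OffsitePrep, Postmortem):
Demo=2pm: (1pm,4pm,5pm,3pm) (1pm,5pm,3pm,4pm) (1pm,5pm,4pm,3pm) — 3.
Demo=3pm: (1pm,4pm,5pm,2pm) (1pm,5pm,2pm,4pm) (1pm,5pm,4pm,2pm) (2pm,4pm,5pm,1pm) (2pm,5pm,1pm,4pm) (2pm,5pm,4pm,1pm) — 6.
Demo=4pm: (1pm,3pm,5pm,2pm) (1pm,5pm,2pm,3pm) (1pm,5pm,3pm,2pm) (2pm,3pm,5pm,1pm) (2pm,5pm,1pm,3pm) (2pm,5pm,3pm,1pm) (3pm,5pm,1pm,2pm) (3pm,5pm,2pm,1pm) — 8.
Demo=5pm: (1pm,3pm,4pm,2pm) (1pm,4pm,2pm,3pm) (1pm,4pm,3pm,2pm) (2pm,3pm,4pm,1pm) (2pm,4pm,1pm,3pm) (2pm,4pm,3pm,1pm) (3pm,4pm,1pm,2pm) (3pm,4pm,2pm,1pm) — 8.
Summing: 3 + 6 + 8 + 8 = 25.

25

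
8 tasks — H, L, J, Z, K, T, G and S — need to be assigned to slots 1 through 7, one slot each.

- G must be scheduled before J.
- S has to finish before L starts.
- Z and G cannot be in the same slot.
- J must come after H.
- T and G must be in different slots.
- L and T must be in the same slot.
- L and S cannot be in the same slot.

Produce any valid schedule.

T -> 2, J -> 2, L -> 2, G -> 1, Z -> 2, H -> 1, S -> 1, K -> 1

Checking: G(1) before J(2); H(1) before J(2); S(1) before L(2); T(2) != G(1); L(2) != S(1); Z(2) != G(1); L = T = 2.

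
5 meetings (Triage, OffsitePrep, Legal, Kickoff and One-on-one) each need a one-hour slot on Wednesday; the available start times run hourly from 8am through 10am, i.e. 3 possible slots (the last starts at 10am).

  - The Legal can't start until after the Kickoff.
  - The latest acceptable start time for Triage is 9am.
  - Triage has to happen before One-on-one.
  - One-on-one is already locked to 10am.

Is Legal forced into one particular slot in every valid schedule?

No

Legal can be 9am (e.g. One-on-one -> 10am, Legal -> 9am, Kickoff -> 8am, OffsitePrep -> 8am, Triage -> 8am) or 10am (e.g. One-on-one in 10am, Legal in 10am, Triage in 8am, Kickoff in 8am, OffsitePrep in 8am).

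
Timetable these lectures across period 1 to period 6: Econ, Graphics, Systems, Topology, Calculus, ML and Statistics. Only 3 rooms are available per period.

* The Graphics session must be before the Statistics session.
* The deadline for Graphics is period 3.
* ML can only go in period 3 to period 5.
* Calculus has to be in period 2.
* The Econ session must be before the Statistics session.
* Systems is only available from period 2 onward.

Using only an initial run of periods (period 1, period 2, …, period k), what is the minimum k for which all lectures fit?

3 periods

The precedence chain requires at least 2 distinct periods.
With at most 3 per period and 7 lectures, at least 3 periods are needed.
ML can't be placed before period 3, so the schedule must run through at least period 3.
3 works (last occupied period: period 3): for example Graphics in period 1; Calculus in period 2; Econ in period 1; Systems in period 2; Topology in period 1; Statistics in period 2; ML in period 3.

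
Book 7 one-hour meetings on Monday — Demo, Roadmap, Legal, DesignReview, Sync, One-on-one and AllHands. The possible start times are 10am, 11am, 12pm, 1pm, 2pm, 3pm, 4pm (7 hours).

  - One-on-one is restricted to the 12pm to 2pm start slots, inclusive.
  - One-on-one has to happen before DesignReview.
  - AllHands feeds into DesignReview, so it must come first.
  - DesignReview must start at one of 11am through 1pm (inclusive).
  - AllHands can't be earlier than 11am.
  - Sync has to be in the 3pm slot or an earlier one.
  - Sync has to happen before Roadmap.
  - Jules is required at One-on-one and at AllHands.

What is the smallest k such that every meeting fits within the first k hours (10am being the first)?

The precedence chain requires at least 2 distinct hours.
Propagating the time windows through the other constraints, DesignReview can't land before 1pm — that is hour 4 counting from 10am — so the schedule must run through at least 4 hours.
4 works (last occupied hour: 1pm): for example Sync in 10am, DesignReview in 1pm, AllHands in 11am, One-on-one in 12pm, Roadmap in 11am, Demo in 10am, Legal in 10am.

4 hours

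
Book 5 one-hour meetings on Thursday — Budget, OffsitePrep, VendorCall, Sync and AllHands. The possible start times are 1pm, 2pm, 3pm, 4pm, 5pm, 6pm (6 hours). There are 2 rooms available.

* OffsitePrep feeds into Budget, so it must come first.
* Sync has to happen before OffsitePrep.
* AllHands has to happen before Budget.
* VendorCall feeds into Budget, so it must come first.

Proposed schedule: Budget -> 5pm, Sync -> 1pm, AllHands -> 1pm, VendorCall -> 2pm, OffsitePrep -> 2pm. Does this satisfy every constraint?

Valid

Sync has to happen before OffsitePrep — holds.
OffsitePrep feeds into Budget, so it must come first — holds.
AllHands has to happen before Budget — holds.
There are 2 rooms available — holds.
VendorCall feeds into Budget, so it must come first — holds.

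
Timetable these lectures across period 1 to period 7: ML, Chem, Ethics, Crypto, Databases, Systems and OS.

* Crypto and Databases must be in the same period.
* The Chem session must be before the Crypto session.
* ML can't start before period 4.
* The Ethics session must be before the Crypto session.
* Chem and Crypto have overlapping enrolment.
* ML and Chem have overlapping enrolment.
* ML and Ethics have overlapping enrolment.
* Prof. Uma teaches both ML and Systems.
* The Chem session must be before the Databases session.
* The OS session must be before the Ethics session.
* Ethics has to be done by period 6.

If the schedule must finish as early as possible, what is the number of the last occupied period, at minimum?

The precedence chain requires at least 3 distinct periods.
ML can't be placed before period 4, so the schedule must run through at least period 4.
4 works (last occupied period: period 4): for example Ethics -> period 2, Crypto -> period 3, Chem -> period 1, Databases -> period 3, Systems -> period 1, OS -> period 1, ML -> period 4.

4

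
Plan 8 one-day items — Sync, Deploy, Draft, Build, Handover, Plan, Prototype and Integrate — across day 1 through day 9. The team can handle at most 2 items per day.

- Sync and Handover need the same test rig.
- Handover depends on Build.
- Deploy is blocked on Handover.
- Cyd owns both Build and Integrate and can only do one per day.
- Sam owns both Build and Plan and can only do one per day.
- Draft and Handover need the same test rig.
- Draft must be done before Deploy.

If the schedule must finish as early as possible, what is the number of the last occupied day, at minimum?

day 4

The precedence chain requires at least 3 distinct days.
With at most 2 per day and 8 work items, at least 4 days are needed.
4 works (last occupied day: day 4): for example Draft -> day 1; Prototype -> day 4; Sync -> day 3; Handover -> day 2; Build -> day 1; Plan -> day 2; Integrate -> day 4; Deploy -> day 3.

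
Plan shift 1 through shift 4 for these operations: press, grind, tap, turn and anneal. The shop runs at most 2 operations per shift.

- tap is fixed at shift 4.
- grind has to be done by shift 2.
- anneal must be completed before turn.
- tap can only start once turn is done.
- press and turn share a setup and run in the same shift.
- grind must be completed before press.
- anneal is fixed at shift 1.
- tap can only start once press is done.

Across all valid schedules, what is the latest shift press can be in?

Precedence pushes press to at least shift 2; downstream work caps press at shift 3.
press at shift 3 is achievable: tap -> shift 4; press -> shift 3; anneal -> shift 1; turn -> shift 3; grind -> shift 1.

shift 3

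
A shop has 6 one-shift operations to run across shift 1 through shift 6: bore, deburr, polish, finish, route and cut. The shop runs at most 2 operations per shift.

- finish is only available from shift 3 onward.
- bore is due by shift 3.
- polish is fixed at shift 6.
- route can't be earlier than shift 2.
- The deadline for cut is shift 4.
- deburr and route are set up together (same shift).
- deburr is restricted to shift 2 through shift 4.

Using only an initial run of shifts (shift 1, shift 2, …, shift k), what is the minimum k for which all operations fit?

6

With at most 2 per shift and 6 operations, at least 3 shifts are needed.
polish can't be placed before shift 6, so the schedule must run through at least shift 6.
6 works (last occupied shift: shift 6): for example deburr=shift 2, bore=shift 1, polish=shift 6, finish=shift 3, route=shift 2, cut=shift 1.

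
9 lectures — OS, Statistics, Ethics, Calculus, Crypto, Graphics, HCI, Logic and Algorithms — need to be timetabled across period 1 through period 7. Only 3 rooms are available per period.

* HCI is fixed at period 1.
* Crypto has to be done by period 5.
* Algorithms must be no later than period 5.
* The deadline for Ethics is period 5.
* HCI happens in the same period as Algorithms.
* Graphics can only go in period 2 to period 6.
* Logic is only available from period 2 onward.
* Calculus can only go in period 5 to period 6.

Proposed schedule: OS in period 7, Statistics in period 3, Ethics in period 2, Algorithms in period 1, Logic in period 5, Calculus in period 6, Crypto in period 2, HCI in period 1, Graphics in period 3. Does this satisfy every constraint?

HCI happens in the same period as Algorithms — holds.
Algorithms must be no later than period 5 — holds.
Graphics can only go in period 2 to period 6 — holds.
Only 3 rooms are available per period — holds.
Calculus can only go in period 5 to period 6 — holds.
Crypto has to be done by period 5 — holds.
The deadline for Ethics is period 5 — holds.
Logic is only available from period 2 onward — holds.
HCI is fixed at period 1 — holds.

Yes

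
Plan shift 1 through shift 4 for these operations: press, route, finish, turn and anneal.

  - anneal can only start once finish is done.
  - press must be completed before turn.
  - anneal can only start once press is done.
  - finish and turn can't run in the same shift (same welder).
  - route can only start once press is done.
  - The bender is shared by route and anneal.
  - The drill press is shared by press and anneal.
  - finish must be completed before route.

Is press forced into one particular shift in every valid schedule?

press can be shift 1 (e.g. turn=shift 2; route=shift 2; finish=shift 1; anneal=shift 3; press=shift 1) or shift 2 (e.g. finish in shift 1; turn in shift 3; route in shift 3; press in shift 2; anneal in shift 4).

No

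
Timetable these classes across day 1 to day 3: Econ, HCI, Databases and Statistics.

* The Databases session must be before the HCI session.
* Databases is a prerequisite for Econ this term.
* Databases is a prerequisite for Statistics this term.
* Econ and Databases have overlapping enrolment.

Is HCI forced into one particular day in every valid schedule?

No

HCI can be day 2 (e.g. Databases=day 1; Econ=day 2; HCI=day 2; Statistics=day 2) or day 3 (e.g. Databases=day 1, HCI=day 3, Econ=day 2, Statistics=day 2).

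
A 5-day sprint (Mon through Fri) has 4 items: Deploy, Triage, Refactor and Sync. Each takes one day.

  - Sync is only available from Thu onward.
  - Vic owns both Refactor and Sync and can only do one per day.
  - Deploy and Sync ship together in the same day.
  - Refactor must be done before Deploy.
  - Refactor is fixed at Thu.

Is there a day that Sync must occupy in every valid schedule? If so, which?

Fri

Sync's window is Thu–Fri.
Refactor is fixed at Thu, and Sync can't share a day with Refactor.
So Sync must be Fri.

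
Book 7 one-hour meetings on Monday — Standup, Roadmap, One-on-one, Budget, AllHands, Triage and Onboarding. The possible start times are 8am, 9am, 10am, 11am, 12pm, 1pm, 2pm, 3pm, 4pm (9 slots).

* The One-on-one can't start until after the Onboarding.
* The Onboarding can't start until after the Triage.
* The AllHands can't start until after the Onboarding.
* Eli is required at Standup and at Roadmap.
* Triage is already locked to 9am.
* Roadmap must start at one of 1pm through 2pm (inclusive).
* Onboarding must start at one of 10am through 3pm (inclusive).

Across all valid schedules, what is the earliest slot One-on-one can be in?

Precedence pushes One-on-one to at least 11am.
One-on-one at 11am is achievable: Roadmap=1pm, Standup=8am, Triage=9am, Onboarding=10am, One-on-one=11am, AllHands=11am, Budget=8am.

11am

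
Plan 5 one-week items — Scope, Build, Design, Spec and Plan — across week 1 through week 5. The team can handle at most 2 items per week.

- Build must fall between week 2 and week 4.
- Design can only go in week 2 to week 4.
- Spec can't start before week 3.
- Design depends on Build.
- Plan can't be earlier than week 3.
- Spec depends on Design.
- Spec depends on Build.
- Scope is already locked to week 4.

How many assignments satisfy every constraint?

9

Splitting on Build: it can be week 2 (7), week 3 (2). Listing each branch's schedules as (Scope, Design, Spec, Plan) by week number:
Build=week 2: (4,3,4,3) (4,3,4,5) (4,3,5,3) (4,3,5,4) (4,3,5,5) (4,4,5,3) (4,4,5,5) — 7.
Build=week 3: (4,4,5,3) (4,4,5,5) — 2.
Summing: 7 + 2 = 9.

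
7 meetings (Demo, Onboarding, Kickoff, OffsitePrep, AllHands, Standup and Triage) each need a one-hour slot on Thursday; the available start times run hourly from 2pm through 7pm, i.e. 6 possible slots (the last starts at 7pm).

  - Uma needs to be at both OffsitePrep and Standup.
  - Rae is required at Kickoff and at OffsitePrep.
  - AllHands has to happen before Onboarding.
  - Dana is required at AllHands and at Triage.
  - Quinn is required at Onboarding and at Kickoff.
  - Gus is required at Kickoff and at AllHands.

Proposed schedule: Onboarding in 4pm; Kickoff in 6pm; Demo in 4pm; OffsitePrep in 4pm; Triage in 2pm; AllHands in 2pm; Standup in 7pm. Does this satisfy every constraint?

Invalid. Dana is required at AllHands and at Triage.

AllHands has to happen before Onboarding — holds.
Gus is required at Kickoff and at AllHands — holds.
Uma needs to be at both OffsitePrep and Standup — holds.
Quinn is required at Onboarding and at Kickoff — holds.
Dana is required at AllHands and at Triage — violated.
Rae is required at Kickoff and at OffsitePrep — holds.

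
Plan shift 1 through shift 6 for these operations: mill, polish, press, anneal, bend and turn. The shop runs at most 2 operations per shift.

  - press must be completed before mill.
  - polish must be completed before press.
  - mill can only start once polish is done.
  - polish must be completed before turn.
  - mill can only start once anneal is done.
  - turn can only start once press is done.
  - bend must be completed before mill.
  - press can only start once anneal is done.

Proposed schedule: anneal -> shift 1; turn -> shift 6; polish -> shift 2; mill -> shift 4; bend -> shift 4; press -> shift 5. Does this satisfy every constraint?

bend must be completed before mill — violated.
polish must be completed before turn — holds.
The shop runs at most 2 operations per shift — holds.
mill can only start once anneal is done — holds.
press can only start once anneal is done — holds.
turn can only start once press is done — holds.
press must be completed before mill — violated.
mill can only start once polish is done — holds.
polish must be completed before press — holds.

Invalid. press must be completed before mill.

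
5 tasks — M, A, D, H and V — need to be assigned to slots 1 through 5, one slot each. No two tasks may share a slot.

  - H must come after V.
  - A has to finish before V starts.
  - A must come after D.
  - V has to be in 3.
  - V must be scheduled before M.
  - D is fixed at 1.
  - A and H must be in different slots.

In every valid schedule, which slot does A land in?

D is fixed at 1 and must come before A, so A is at least 2.
V is fixed at 3 and must come after A, so A is at most 2.
So A must be 2.

2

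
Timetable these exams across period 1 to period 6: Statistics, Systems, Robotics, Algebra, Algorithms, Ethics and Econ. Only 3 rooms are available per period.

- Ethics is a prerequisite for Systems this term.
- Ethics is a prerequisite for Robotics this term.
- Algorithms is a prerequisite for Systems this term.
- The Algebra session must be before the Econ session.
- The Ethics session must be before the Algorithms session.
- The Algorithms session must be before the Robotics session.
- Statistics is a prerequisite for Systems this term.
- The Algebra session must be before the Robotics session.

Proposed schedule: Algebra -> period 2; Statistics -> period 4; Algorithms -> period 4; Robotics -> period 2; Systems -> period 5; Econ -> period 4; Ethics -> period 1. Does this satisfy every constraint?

Invalid. The Algorithms session must be before the Robotics session.

The Ethics session must be before the Algorithms session — holds.
The Algebra session must be before the Econ session — holds.
Ethics is a prerequisite for Systems this term — holds.
Only 3 rooms are available per period — holds.
Algorithms is a prerequisite for Systems this term — holds.
Ethics is a prerequisite for Robotics this term — holds.
The Algebra session must be before the Robotics session — violated.
Statistics is a prerequisite for Systems this term — holds.
The Algorithms session must be before the Robotics session — violated.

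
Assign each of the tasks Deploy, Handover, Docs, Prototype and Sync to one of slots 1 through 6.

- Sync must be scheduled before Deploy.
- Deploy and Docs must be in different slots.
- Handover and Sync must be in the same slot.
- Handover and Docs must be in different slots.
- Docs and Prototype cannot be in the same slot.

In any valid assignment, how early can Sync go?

1

Downstream work caps Sync at 5.
Sync at 1 is achievable: Docs=3, Sync=1, Prototype=1, Deploy=2, Handover=1.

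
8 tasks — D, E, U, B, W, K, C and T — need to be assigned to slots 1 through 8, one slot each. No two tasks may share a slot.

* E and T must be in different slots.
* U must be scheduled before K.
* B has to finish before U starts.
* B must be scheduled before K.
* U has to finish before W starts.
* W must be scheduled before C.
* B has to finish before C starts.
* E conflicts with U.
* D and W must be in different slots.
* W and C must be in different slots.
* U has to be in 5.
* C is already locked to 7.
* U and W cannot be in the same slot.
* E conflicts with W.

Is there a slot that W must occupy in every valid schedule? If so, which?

6

U is fixed at 5 and must come before W, so W is at least 6.
C is fixed at 7 and must come after W, so W is at most 6.
So W must be 6.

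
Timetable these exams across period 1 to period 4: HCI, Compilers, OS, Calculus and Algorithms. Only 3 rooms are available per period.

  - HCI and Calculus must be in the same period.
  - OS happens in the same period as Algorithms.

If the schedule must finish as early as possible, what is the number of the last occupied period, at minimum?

With at most 3 per period and 5 exams, at least 2 periods are needed.
2 works (last occupied period: period 2): for example HCI in period 1, Compilers in period 1, OS in period 2, Calculus in period 1, Algorithms in period 2.

2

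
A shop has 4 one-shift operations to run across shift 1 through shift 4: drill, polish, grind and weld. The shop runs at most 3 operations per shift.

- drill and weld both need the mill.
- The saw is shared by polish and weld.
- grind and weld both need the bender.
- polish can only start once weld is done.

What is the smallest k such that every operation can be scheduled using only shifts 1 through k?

The precedence chain requires at least 2 distinct shifts.
With at most 3 per shift and 4 operations, at least 2 shifts are needed.
2 works (last occupied shift: shift 2): for example polish=shift 2; drill=shift 2; weld=shift 1; grind=shift 2.

2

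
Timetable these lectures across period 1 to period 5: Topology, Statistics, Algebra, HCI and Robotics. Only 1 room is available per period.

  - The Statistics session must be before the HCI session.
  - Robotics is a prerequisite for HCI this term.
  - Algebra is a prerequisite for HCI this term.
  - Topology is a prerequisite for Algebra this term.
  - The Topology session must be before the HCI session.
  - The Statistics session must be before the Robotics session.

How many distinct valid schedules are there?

6

Splitting on Topology: it can be period 1 (3), period 2 (2), period 3 (1). Listing each branch's schedules as (Statistics, Algebra, HCI, Robotics) by period number:
Topology=period 1: (2,3,5,4) (2,4,5,3) (3,2,5,4) — 3.
Topology=period 2: (1,3,5,4) (1,4,5,3) — 2.
Topology=period 3: (1,4,5,2) — 1.
Summing: 3 + 2 + 1 = 6.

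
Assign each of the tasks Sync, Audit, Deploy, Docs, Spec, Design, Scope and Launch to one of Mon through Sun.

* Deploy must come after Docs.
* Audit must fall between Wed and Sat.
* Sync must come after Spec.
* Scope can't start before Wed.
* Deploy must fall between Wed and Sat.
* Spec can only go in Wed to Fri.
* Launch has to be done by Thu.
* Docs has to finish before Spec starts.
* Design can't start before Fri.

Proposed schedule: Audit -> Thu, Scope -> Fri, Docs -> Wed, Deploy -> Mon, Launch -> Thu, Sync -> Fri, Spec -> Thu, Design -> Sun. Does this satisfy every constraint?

Launch has to be done by Thu — holds.
Scope can't start before Wed — holds.
Sync must come after Spec — holds.
Deploy must fall between Wed and Sat — violated.
Spec can only go in Wed to Fri — holds.
Audit must fall between Wed and Sat — holds.
Deploy must come after Docs — violated.
Design can't start before Fri — holds.
Docs has to finish before Spec starts — holds.

No. Deploy must fall between Wed and Sat is not satisfied.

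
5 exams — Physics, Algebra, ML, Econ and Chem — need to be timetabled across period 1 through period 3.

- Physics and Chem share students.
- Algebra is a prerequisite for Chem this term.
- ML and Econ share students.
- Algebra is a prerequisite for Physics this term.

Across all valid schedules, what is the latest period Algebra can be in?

period 1

Downstream work caps Algebra at period 2.
Algebra at period 1 is achievable: ML -> period 1; Chem -> period 3; Physics -> period 2; Algebra -> period 1; Econ -> period 2.
Nothing later works — the conflict constraints rule out every period after period 1.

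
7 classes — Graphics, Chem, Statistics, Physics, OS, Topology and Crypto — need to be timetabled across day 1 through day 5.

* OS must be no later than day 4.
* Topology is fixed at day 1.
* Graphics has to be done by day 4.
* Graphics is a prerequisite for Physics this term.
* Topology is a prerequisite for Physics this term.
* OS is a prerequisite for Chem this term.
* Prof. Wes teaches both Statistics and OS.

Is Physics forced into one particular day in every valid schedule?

No

Physics can be day 2 (e.g. Graphics -> day 1, Statistics -> day 2, OS -> day 1, Topology -> day 1, Chem -> day 2, Crypto -> day 1, Physics -> day 2) or day 3 (e.g. Graphics=day 1; Topology=day 1; Crypto=day 1; OS=day 1; Chem=day 2; Statistics=day 2; Physics=day 3).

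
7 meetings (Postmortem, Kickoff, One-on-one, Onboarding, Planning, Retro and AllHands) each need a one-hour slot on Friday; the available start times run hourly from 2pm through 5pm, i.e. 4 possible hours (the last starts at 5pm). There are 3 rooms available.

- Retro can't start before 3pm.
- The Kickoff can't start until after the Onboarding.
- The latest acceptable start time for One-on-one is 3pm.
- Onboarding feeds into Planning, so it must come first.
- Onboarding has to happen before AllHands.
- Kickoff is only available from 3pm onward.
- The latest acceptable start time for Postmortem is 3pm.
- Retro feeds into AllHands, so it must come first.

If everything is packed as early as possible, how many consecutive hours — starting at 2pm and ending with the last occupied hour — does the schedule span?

The precedence chain requires at least 2 distinct hours.
With at most 3 per hour and 7 meetings, at least 3 hours are needed.
Propagating the time windows through the other constraints, AllHands can't land before 4pm — that is hour 3 counting from 2pm — so the schedule must run through at least 3 hours.
3 works (last occupied hour: 4pm): for example Postmortem=2pm; Onboarding=2pm; Planning=3pm; One-on-one=2pm; Kickoff=3pm; AllHands=4pm; Retro=3pm.

3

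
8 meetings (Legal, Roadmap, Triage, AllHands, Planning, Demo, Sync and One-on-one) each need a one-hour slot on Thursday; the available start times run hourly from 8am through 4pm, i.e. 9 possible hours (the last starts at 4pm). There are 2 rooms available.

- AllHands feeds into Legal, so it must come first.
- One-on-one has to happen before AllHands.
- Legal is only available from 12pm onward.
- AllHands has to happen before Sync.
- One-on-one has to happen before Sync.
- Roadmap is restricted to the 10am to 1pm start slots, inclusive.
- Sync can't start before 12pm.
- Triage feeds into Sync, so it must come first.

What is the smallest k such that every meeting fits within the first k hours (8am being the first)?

5

The precedence chain requires at least 3 distinct hours.
With at most 2 per hour and 8 meetings, at least 4 hours are needed.
Legal can't be placed before 12pm — that is hour 5 counting from 8am — so the schedule must run through at least 5 hours.
5 works (last occupied hour: 12pm): for example AllHands=9am; Planning=9am; One-on-one=8am; Roadmap=10am; Triage=8am; Demo=10am; Legal=12pm; Sync=12pm.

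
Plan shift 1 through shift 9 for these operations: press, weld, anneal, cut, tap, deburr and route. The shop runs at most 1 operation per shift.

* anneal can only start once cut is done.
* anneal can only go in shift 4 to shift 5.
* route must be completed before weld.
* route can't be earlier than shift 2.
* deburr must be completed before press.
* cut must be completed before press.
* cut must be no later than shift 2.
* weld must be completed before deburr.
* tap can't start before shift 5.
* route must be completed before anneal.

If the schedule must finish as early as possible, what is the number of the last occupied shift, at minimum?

The precedence chain requires at least 4 distinct shifts.
With at most 1 per shift and 7 operations, at least 7 shifts are needed.
tap can't be placed before shift 5, so the schedule must run through at least shift 5.
7 works (last occupied shift: shift 7): for example route=shift 2, deburr=shift 6, tap=shift 5, cut=shift 1, anneal=shift 4, weld=shift 3, press=shift 7.

shift 7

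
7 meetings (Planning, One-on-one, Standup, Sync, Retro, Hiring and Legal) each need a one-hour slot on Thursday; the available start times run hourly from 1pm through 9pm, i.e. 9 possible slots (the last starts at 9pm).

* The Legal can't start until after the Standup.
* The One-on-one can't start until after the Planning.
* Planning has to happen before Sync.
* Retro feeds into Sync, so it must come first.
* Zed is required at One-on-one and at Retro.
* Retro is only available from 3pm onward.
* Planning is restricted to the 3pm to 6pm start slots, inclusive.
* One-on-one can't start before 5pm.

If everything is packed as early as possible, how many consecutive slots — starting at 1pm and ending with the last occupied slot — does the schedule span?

5

The precedence chain requires at least 2 distinct slots.
One-on-one can't be placed before 5pm — that is slot 5 counting from 1pm — so the schedule must run through at least 5 slots.
5 works (last occupied slot: 5pm): for example Sync in 4pm, Standup in 1pm, One-on-one in 5pm, Retro in 3pm, Planning in 3pm, Hiring in 1pm, Legal in 2pm.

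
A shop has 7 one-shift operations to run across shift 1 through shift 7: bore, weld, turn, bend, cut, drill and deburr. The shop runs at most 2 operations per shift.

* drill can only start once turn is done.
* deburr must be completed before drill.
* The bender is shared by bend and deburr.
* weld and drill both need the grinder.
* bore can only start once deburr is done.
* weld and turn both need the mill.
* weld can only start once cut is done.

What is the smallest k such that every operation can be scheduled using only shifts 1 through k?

The precedence chain requires at least 2 distinct shifts.
With at most 2 per shift and 7 operations, at least 4 shifts are needed.
4 works (last occupied shift: shift 4): for example deburr -> shift 1; drill -> shift 2; turn -> shift 1; bend -> shift 3; weld -> shift 4; bore -> shift 2; cut -> shift 3.

4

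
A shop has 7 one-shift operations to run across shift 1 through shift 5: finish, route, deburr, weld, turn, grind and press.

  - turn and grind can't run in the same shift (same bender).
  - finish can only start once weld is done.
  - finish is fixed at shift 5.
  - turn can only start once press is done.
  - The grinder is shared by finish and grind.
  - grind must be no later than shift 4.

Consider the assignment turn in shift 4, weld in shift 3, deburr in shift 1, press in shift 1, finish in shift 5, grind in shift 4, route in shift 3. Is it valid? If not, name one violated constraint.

No. turn and grind can't run in the same shift (same bender) is not satisfied.

finish is fixed at shift 5 — holds.
finish can only start once weld is done — holds.
grind must be no later than shift 4 — holds.
The grinder is shared by finish and grind — holds.
turn and grind can't run in the same shift (same bender) — violated.
turn can only start once press is done — holds.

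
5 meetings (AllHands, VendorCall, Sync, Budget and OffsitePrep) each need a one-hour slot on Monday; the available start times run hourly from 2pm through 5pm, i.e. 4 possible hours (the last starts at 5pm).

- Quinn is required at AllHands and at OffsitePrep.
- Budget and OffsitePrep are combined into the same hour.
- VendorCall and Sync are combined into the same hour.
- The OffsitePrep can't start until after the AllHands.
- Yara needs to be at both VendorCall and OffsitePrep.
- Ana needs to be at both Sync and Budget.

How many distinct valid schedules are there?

Splitting on AllHands: it can be 2pm (9), 3pm (6), 4pm (3). Listing each branch's schedules as (VendorCall, Sync, Budget, OffsitePrep):
AllHands=2pm: (2pm,2pm,3pm,3pm) (2pm,2pm,4pm,4pm) (2pm,2pm,5pm,5pm) (3pm,3pm,4pm,4pm) (3pm,3pm,5pm,5pm) (4pm,4pm,3pm,3pm) (4pm,4pm,5pm,5pm) (5pm,5pm,3pm,3pm) (5pm,5pm,4pm,4pm) — 9.
AllHands=3pm: (2pm,2pm,4pm,4pm) (2pm,2pm,5pm,5pm) (3pm,3pm,4pm,4pm) (3pm,3pm,5pm,5pm) (4pm,4pm,5pm,5pm) (5pm,5pm,4pm,4pm) — 6.
AllHands=4pm: (2pm,2pm,5pm,5pm) (3pm,3pm,5pm,5pm) (4pm,4pm,5pm,5pm) — 3.
Summing: 9 + 6 + 3 = 18.

18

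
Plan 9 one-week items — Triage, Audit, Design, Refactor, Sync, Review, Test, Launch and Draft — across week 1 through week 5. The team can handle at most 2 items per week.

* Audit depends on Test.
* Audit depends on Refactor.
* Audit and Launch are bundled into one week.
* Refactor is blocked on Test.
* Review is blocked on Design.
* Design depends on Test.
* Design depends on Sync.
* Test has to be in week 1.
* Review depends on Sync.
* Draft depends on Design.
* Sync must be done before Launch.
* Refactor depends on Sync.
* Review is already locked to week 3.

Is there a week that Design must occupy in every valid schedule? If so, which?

week 2

Test is fixed at week 1 and must come before Design, so Design is at least week 2.
Review is fixed at week 3 and must come after Design, so Design is at most week 2.
So Design must be week 2.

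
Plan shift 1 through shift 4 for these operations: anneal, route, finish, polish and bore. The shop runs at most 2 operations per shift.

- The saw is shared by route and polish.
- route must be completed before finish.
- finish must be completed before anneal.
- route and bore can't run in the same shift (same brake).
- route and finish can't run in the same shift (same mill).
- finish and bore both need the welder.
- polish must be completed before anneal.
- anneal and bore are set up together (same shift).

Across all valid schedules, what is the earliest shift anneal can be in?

shift 3

Precedence pushes anneal to at least shift 3.
anneal at shift 3 is achievable: polish=shift 2, anneal=shift 3, route=shift 1, bore=shift 3, finish=shift 2.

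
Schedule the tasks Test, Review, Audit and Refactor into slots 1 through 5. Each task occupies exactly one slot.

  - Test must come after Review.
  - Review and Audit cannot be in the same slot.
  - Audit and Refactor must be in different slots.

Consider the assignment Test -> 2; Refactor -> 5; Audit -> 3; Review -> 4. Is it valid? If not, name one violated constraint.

No — it violates: Test must come after Review

Audit and Refactor must be in different slots — holds.
Test must come after Review — violated.
Review and Audit cannot be in the same slot — holds.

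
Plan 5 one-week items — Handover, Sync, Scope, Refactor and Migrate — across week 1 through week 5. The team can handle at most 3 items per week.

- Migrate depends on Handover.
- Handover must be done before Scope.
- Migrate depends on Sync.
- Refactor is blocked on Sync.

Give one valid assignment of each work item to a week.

Migrate in week 2, Handover in week 1, Scope in week 2, Refactor in week 2, Sync in week 1

Checking: Sync(week 1) before Refactor(week 2); Sync(week 1) before Migrate(week 2); Handover(week 1) before Scope(week 2); Handover(week 1) before Migrate(week 2); max 3 per week (cap 3).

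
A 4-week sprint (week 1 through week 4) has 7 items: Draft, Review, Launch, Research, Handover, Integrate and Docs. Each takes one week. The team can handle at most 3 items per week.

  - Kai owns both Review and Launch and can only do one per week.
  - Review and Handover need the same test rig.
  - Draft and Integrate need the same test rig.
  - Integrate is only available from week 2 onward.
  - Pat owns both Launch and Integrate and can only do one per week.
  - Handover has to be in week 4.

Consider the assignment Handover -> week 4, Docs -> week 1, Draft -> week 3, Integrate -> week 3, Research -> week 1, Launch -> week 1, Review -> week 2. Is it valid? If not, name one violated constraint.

No — it violates: Draft and Integrate need the same test rig

Integrate is only available from week 2 onward — holds.
Kai owns both Review and Launch and can only do one per week — holds.
Pat owns both Launch and Integrate and can only do one per week — holds.
Handover has to be in week 4 — holds.
Review and Handover need the same test rig — holds.
Draft and Integrate need the same test rig — violated.
The team can handle at most 3 items per week — holds.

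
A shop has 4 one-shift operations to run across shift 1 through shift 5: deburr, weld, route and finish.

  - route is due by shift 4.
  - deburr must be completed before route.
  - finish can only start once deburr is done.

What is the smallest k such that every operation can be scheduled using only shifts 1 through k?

2

The precedence chain requires at least 2 distinct shifts.
2 works (last occupied shift: shift 2): for example finish -> shift 2, weld -> shift 1, deburr -> shift 1, route -> shift 2.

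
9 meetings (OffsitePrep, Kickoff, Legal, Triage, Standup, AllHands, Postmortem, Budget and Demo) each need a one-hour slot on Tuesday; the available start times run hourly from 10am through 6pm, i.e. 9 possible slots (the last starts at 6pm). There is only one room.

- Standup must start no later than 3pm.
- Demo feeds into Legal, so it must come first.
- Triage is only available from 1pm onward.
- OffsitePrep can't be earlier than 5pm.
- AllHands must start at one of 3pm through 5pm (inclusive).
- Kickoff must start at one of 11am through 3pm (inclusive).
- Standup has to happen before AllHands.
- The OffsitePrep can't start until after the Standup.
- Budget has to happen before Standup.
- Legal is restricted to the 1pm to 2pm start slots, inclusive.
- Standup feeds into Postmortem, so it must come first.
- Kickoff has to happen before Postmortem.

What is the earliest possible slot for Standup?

Precedence pushes Standup to at least 11am; Standup's own window allows nothing later than 3pm.
Standup at 11am is achievable: Demo=12pm; Kickoff=2pm; Triage=4pm; Standup=11am; OffsitePrep=5pm; Legal=1pm; Postmortem=6pm; AllHands=3pm; Budget=10am.

11am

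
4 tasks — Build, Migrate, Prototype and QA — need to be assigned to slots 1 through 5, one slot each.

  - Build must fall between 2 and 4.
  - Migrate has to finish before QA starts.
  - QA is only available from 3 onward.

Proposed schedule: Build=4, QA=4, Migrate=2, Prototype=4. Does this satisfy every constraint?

Build must fall between 2 and 4 — holds.
Migrate has to finish before QA starts — holds.
QA is only available from 3 onward — holds.

Valid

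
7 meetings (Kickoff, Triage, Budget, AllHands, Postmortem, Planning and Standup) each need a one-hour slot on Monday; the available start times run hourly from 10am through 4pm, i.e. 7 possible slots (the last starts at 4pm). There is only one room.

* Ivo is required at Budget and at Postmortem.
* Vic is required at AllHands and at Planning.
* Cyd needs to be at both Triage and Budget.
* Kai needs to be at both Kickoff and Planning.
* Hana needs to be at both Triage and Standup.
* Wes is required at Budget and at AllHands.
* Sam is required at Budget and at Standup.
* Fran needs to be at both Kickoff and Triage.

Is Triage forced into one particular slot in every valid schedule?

Triage can be 10am (e.g. Budget -> 12pm, Triage -> 10am, Postmortem -> 2pm, Kickoff -> 11am, Planning -> 3pm, Standup -> 4pm, AllHands -> 1pm) or 11am (e.g. Triage in 11am, Postmortem in 2pm, Kickoff in 10am, Standup in 4pm, Budget in 12pm, AllHands in 1pm, Planning in 3pm).

No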